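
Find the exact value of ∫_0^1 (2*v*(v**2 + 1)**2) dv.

Let u = v**2 + 1, so du = 2*v dv. When v = 0, u = 1; when v = 1, u = 2.
The integral becomes ∫ u**2 du from 1 to 2, with antiderivative u**3/3.
Back in v: F(v) = (v**2 + 1)**3/3.
Then F(1) - F(0) = (8/3) - (1/3) = 7/3.

7/3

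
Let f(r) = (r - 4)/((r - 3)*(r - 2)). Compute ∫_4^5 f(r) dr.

Factor the denominator: r**2 - 5*r + 6 = (r - 2)(r - 3).
Partial fractions: (r - 4)/((r - 3)*(r - 2)) = 2/(r - 2) - 1/(r - 3).
An antiderivative is F(r) = -log(r - 3) + 2*log(r - 2).
Then F(5) - F(4) = (log(9/2)) - (log(4)) = log(9/8).

log(9/8)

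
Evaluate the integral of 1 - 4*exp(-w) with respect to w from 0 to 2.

An antiderivative is F(w) = w + 4*exp(-w).
Then F(2) - F(0) = (4*exp(-2) + 2) - (4) = -2 + 4*exp(-2).

-2 + 4*exp(-2)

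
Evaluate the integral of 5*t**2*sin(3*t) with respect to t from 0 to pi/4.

Integrate by parts twice (u = t^2, dv = 5*sin(3*t) dt).
An antiderivative is F(t) = -5*t**2*cos(3*t)/3 + 10*t*sin(3*t)/9 + 10*cos(3*t)/27.
Then F(pi/4) - F(0) = (5*sqrt(2)*(-32 + 24*pi + 9*pi**2)/864) - (10/27) = -10/27 - 5*sqrt(2)/27 + 5*sqrt(2)*pi/36 + 5*sqrt(2)*pi**2/96.

-10/27 - 5*sqrt(2)/27 + 5*sqrt(2)*pi/36 + 5*sqrt(2)*pi**2/96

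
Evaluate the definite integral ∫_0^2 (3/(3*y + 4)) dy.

log(5/2)

Let u = 3*y + 4, so du = 3 dy. When y = 0, u = 4; when y = 2, u = 10.
The integral becomes ∫ 1/u du from 4 to 10, with antiderivative log(u).
Back in y: F(y) = log(3*y + 4).
Then F(2) - F(0) = (log(10)) - (log(4)) = log(5/2).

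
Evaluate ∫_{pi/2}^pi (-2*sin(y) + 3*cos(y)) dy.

An antiderivative is F(y) = 3*sin(y) + 2*cos(y).
Then F(pi) - F(pi/2) = (-2) - (3) = -5.

-5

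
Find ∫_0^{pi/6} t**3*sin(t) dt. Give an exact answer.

-3 - sqrt(3)*pi**3/432 + pi**2/24 + sqrt(3)*pi/2

Integrate by parts 3 times (u = t^3, dv = sin(t) dt).
An antiderivative is F(t) = -t**3*cos(t) + 3*t**2*sin(t) + 6*t*cos(t) - 6*sin(t).
Then F(pi/6) - F(0) = (-3 - sqrt(3)*pi**3/432 + pi**2/24 + sqrt(3)*pi/2) - (0) = -3 - sqrt(3)*pi**3/432 + pi**2/24 + sqrt(3)*pi/2.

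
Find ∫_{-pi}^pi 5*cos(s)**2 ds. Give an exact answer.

Use the identity cos^2(s) = (1 + cos(2*s))/2.
An antiderivative is F(s) = 5*s/2 + 5*sin(2*s)/4.
Then F(pi) - F(-pi) = (5*pi/2) - (-5*pi/2) = 5*pi.

5*pi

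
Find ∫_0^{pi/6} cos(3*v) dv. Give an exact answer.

1/3

An antiderivative is F(v) = sin(3*v)/3.
Then F(pi/6) - F(0) = (1/3) - (0) = 1/3.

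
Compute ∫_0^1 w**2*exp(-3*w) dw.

Integrate by parts twice (u = w^2, dv = exp(-3*w) dw).
An antiderivative is F(w) = (-9*w**2 - 6*w - 2)*exp(-3*w)/27.
Then F(1) - F(0) = (-17*exp(-3)/27) - (-2/27) = 2/27 - 17*exp(-3)/27.

2/27 - 17*exp(-3)/27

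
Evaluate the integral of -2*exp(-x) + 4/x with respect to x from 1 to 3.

-2*exp(-1) + 2*exp(-3) + 4*log(3)

An antiderivative is F(x) = 4*log(x) + 2*exp(-x).
Then F(3) - F(1) = (2*exp(-3) + 4*log(3)) - (2*exp(-1)) = -2*exp(-1) + 2*exp(-3) + 4*log(3).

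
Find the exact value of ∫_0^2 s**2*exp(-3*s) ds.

Integrate by parts twice (u = s^2, dv = exp(-3*s) ds).
An antiderivative is F(s) = (-9*s**2 - 6*s - 2)*exp(-3*s)/27.
Then F(2) - F(0) = (-50*exp(-6)/27) - (-2/27) = 2/27 - 50*exp(-6)/27.

2/27 - 50*exp(-6)/27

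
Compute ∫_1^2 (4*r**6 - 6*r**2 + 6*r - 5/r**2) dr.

911/14

By the power rule, an antiderivative is F(r) = 4*r**7/7 - 2*r**3 + 3*r**2 + 5/r.
Then F(2) - F(1) = (1003/14) - (46/7) = 911/14.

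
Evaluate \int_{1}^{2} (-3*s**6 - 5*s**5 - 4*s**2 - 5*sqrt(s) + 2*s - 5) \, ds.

By the power rule, an antiderivative is F(s) = -3*s**7/7 - 5*s**6/6 - 10*s**(3/2)/3 - 4*s**3/3 + s**2 - 5*s.
Then F(2) - F(1) = (-874/7 - 20*sqrt(2)/3) - (-139/14) = -1609/14 - 20*sqrt(2)/3.

-1609/14 - 20*sqrt(2)/3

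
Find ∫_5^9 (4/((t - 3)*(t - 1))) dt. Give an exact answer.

log(9/4)

Factor the denominator: t**2 - 4*t + 3 = (t - 1)(t - 3).
Partial fractions: 4/((t - 3)*(t - 1)) = -2/(t - 1) + 2/(t - 3).
An antiderivative is F(t) = 2*log(t - 3) - 2*log(t - 1).
Then F(9) - F(5) = (log(9/16)) - (-log(4)) = log(9/4).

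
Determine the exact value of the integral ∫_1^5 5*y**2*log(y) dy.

-620/9 + 625*log(5)/3

Integrate by parts once (u = ln y, dv = 5*y**2 dy).
An antiderivative is F(y) = 5*y**3*(3*log(y) - 1)/9.
Then F(5) - F(1) = (-625/9 + 625*log(5)/3) - (-5/9) = -620/9 + 625*log(5)/3.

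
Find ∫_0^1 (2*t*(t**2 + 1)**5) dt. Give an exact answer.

21/2

Let u = t**2 + 1, so du = 2*t dt. When t = 0, u = 1; when t = 1, u = 2.
The integral becomes ∫ u**5 du from 1 to 2, with antiderivative u**6/6.
Back in t: F(t) = (t**2 + 1)**6/6.
Then F(1) - F(0) = (32/3) - (1/6) = 21/2.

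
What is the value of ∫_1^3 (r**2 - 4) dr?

2/3

By the power rule, an antiderivative is F(r) = r**3/3 - 4*r.
Then F(3) - F(1) = (-3) - (-11/3) = 2/3.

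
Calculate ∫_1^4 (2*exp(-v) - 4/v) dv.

-8*log(2) - 2*exp(-4) + 2*exp(-1)

An antiderivative is F(v) = -4*log(v) - 2*exp(-v).
Then F(4) - F(1) = (-8*log(2) - 2*exp(-4)) - (-2*exp(-1)) = -8*log(2) - 2*exp(-4) + 2*exp(-1).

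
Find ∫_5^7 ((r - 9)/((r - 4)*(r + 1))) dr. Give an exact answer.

Factor the denominator: r**2 - 3*r - 4 = (r + 1)(r - 4).
Partial fractions: (r - 9)/((r - 4)*(r + 1)) = 2/(r + 1) - 1/(r - 4).
An antiderivative is F(r) = -log(r - 4) + 2*log(r + 1).
Then F(7) - F(5) = (log(64/3)) - (log(36)) = log(16/27).

log(16/27)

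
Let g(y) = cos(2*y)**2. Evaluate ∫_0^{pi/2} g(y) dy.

Use the identity cos^2(2*y) = (1 + cos(4*y))/2.
An antiderivative is F(y) = y/2 + sin(4*y)/8.
Then F(pi/2) - F(0) = (pi/4) - (0) = pi/4.

pi/4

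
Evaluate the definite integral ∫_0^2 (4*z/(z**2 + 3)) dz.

log(49/9)

Let u = z**2 + 3, so du = 2*z dz. When z = 0, u = 3; when z = 2, u = 7.
The integral becomes 2·∫ 1/u du from 3 to 7, with antiderivative 2*log(u).
Back in z: F(z) = 2*log(z**2 + 3).
Then F(2) - F(0) = (log(49)) - (log(9)) = log(49/9).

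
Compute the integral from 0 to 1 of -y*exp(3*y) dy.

-2*exp(3)/9 - 1/9

Integrate by parts once (u = y, dv = -exp(3*y) dy).
An antiderivative is F(y) = (-3*y + 1)*exp(3*y)/9.
Then F(1) - F(0) = (-2*exp(3)/9) - (1/9) = -2*exp(3)/9 - 1/9.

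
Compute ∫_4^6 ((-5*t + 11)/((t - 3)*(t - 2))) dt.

-4*log(3) - log(2)

Factor the denominator: t**2 - 5*t + 6 = (t - 2)(t - 3).
Partial fractions: (-5*t + 11)/((t - 3)*(t - 2)) = -1/(t - 2) - 4/(t - 3).
An antiderivative is F(t) = -4*log(t - 3) - log(t - 2).
Then F(6) - F(4) = (-4*log(3) - 2*log(2)) - (-log(2)) = -4*log(3) - log(2).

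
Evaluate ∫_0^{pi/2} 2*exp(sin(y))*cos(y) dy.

Let u = sin(y), so du = cos(y) dy. When y = 0, u = 0; when y = pi/2, u = 1.
The integral becomes 2·∫ exp(u) du from 0 to 1, with antiderivative 2*exp(u).
Back in y: F(y) = 2*exp(sin(y)).
Then F(pi/2) - F(0) = (2*E) - (2) = -2 + 2*E.

-2 + 2*E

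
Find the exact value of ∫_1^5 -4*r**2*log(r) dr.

Integrate by parts once (u = ln r, dv = -4*r**2 dr).
An antiderivative is F(r) = -4*r**3*(3*log(r) - 1)/9.
Then F(5) - F(1) = (500/9 - 500*log(5)/3) - (4/9) = 496/9 - 500*log(5)/3.

496/9 - 500*log(5)/3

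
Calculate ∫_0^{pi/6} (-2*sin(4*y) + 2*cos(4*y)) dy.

An antiderivative is F(y) = sin(4*y)/2 + cos(4*y)/2.
Then F(pi/6) - F(0) = (-1/4 + sqrt(3)/4) - (1/2) = -3/4 + sqrt(3)/4.

-3/4 + sqrt(3)/4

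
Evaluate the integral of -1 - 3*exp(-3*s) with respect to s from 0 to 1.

-2 + exp(-3)

An antiderivative is F(s) = -s + exp(-3*s).
Then F(1) - F(0) = (-1 + exp(-3)) - (1) = -2 + exp(-3).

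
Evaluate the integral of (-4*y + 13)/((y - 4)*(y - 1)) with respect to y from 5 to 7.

Factor the denominator: y**2 - 5*y + 4 = (y - 1)(y - 4).
Partial fractions: (-4*y + 13)/((y - 4)*(y - 1)) = -3/(y - 1) - 1/(y - 4).
An antiderivative is F(y) = -log(y - 4) - 3*log(y - 1).
Then F(7) - F(5) = (-4*log(3) - 3*log(2)) - (-log(64)) = log(8/81).

log(8/81)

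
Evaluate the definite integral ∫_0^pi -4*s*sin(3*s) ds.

Integrate by parts once (u = s, dv = -4*sin(3*s) ds).
An antiderivative is F(s) = 4*s*cos(3*s)/3 - 4*sin(3*s)/9.
Then F(pi) - F(0) = (-4*pi/3) - (0) = -4*pi/3.

-4*pi/3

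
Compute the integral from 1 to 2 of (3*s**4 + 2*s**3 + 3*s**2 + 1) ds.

By the power rule, an antiderivative is F(s) = 3*s**5/5 + s**4/2 + s**3 + s.
Then F(2) - F(1) = (186/5) - (31/10) = 341/10.

341/10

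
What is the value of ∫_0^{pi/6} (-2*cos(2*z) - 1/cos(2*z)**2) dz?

An antiderivative is F(z) = -sin(2*z) - tan(2*z)/2.
Then F(pi/6) - F(0) = (-sqrt(3)) - (0) = -sqrt(3).

-sqrt(3)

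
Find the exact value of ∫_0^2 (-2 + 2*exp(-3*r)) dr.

An antiderivative is F(r) = -2*r - 2*exp(-3*r)/3.
Then F(2) - F(0) = (-4 - 2*exp(-6)/3) - (-2/3) = -10/3 - 2*exp(-6)/3.

-10/3 - 2*exp(-6)/3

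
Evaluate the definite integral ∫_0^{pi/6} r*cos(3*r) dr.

Integrate by parts once (u = r, dv = cos(3*r) dr).
An antiderivative is F(r) = r*sin(3*r)/3 + cos(3*r)/9.
Then F(pi/6) - F(0) = (pi/18) - (1/9) = -1/9 + pi/18.

-1/9 + pi/18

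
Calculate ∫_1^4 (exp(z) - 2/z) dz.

An antiderivative is F(z) = exp(z) - 2*log(z).
Then F(4) - F(1) = (-log(16) + exp(4)) - (exp(1)) = -log(16) - exp(1) + exp(4).

-log(16) - exp(1) + exp(4)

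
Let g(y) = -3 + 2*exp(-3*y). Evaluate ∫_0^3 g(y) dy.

-25/3 - 2*exp(-9)/3

An antiderivative is F(y) = -3*y - 2*exp(-3*y)/3.
Then F(3) - F(0) = (-9 - 2*exp(-9)/3) - (-2/3) = -25/3 - 2*exp(-9)/3.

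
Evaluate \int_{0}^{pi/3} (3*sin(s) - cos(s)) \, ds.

3/2 - sqrt(3)/2

An antiderivative is F(s) = -sin(s) - 3*cos(s).
Then F(pi/3) - F(0) = (-3/2 - sqrt(3)/2) - (-3) = 3/2 - sqrt(3)/2.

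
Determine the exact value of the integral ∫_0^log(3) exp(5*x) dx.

Let u = exp(x), so du = exp(x) dx. When x = 0, u = 1; when x = log(3), u = 3.
The integral becomes ∫ u**4 du from 1 to 3, with antiderivative u**5/5.
Back in x: F(x) = exp(5*x)/5.
Then F(log(3)) - F(0) = (243/5) - (1/5) = 242/5.

242/5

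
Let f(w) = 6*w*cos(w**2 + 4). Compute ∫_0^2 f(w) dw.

-3*sin(4) + 3*sin(8)

Let u = w**2 + 4, so du = 2*w dw. When w = 0, u = 4; when w = 2, u = 8.
The integral becomes 3·∫ cos(u) du from 4 to 8, with antiderivative 3*sin(u).
Back in w: F(w) = 3*sin(w**2 + 4).
Then F(2) - F(0) = (3*sin(8)) - (3*sin(4)) = -3*sin(4) + 3*sin(8).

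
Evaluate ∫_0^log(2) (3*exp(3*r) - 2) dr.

7 - log(4)

An antiderivative is F(r) = exp(3*r) - 2*r.
Then F(log(2)) - F(0) = (8 - 2*log(2)) - (1) = 7 - log(4).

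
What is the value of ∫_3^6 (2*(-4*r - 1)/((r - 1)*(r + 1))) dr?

Factor the denominator: r**2 - 1 = (r + 1)(r - 1).
Partial fractions: 2*(-4*r - 1)/((r - 1)*(r + 1)) = -3/(r + 1) - 5/(r - 1).
An antiderivative is F(r) = -5*log(r - 1) - 3*log(r + 1).
Then F(6) - F(3) = (-5*log(5) - 3*log(7)) - (-11*log(2)) = -5*log(5) - 3*log(7) + 11*log(2).

-5*log(5) - 3*log(7) + 11*log(2)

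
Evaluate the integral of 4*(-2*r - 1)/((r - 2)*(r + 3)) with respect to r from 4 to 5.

-8*log(2) - 4*log(3) + 4*log(7)

Factor the denominator: r**2 + r - 6 = (r + 3)(r - 2).
Partial fractions: 4*(-2*r - 1)/((r - 2)*(r + 3)) = -4/(r + 3) - 4/(r - 2).
An antiderivative is F(r) = -4*log(r - 2) - 4*log(r + 3).
Then F(5) - F(4) = (-12*log(2) - 4*log(3)) - (-4*log(7) - 4*log(2)) = -8*log(2) - 4*log(3) + 4*log(7).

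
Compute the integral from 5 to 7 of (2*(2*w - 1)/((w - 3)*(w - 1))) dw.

Factor the denominator: w**2 - 4*w + 3 = (w - 1)(w - 3).
Partial fractions: 2*(2*w - 1)/((w - 3)*(w - 1)) = -1/(w - 1) + 5/(w - 3).
An antiderivative is F(w) = 5*log(w - 3) - log(w - 1).
Then F(7) - F(5) = (-log(3) + 9*log(2)) - (log(8)) = log(64/3).

log(64/3)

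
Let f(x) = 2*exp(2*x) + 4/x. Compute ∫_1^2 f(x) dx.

An antiderivative is F(x) = exp(2*x) + 4*log(x).
Then F(2) - F(1) = (log(16) + exp(4)) - (exp(2)) = -exp(2) + log(16) + exp(4).

-exp(2) + log(16) + exp(4)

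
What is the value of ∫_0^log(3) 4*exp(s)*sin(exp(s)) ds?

4*cos(1) - 4*cos(3)

Let u = exp(s), so du = exp(s) ds. When s = 0, u = 1; when s = log(3), u = 3.
The integral becomes 4·∫ sin(u) du from 1 to 3, with antiderivative -4*cos(u).
Back in s: F(s) = -4*cos(exp(s)).
Then F(log(3)) - F(0) = (-4*cos(3)) - (-4*cos(1)) = 4*cos(1) - 4*cos(3).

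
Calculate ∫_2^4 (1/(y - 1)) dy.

log(3)

An antiderivative is F(y) = log(y - 1).
Then F(4) - F(2) = (log(3)) - (0) = log(3).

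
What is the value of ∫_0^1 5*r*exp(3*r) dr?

Integrate by parts once (u = r, dv = 5*exp(3*r) dr).
An antiderivative is F(r) = (15*r - 5)*exp(3*r)/9.
Then F(1) - F(0) = (10*exp(3)/9) - (-5/9) = 5/9 + 10*exp(3)/9.

5/9 + 10*exp(3)/9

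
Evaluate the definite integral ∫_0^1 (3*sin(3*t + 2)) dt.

cos(2) - cos(5)

Let u = 3*t + 2, so du = 3 dt. When t = 0, u = 2; when t = 1, u = 5.
The integral becomes ∫ sin(u) du from 2 to 5, with antiderivative -cos(u).
Back in t: F(t) = -cos(3*t + 2).
Then F(1) - F(0) = (-cos(5)) - (-cos(2)) = cos(2) - cos(5).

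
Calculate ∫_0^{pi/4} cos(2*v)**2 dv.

pi/8

Use the identity cos^2(2*v) = (1 + cos(4*v))/2.
An antiderivative is F(v) = v/2 + sin(4*v)/8.
Then F(pi/4) - F(0) = (pi/8) - (0) = pi/8.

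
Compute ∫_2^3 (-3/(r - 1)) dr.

An antiderivative is F(r) = -3*log(r - 1).
Then F(3) - F(2) = (-log(8)) - (0) = -log(8).

-log(8)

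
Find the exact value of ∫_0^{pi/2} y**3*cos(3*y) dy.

Integrate by parts 3 times (u = y^3, dv = cos(3*y) dy).
An antiderivative is F(y) = y**3*sin(3*y)/3 + y**2*cos(3*y)/3 - 2*y*sin(3*y)/9 - 2*cos(3*y)/27.
Then F(pi/2) - F(0) = (-pi**3/24 + pi/9) - (-2/27) = -pi**3/24 + 2/27 + pi/9.

-pi**3/24 + 2/27 + pi/9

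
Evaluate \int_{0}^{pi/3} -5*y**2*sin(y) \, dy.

-5*sqrt(3)*pi/3 + 5*pi**2/18 + 5

Integrate by parts twice (u = y^2, dv = -5*sin(y) dy).
An antiderivative is F(y) = 5*y**2*cos(y) - 10*y*sin(y) - 10*cos(y).
Then F(pi/3) - F(0) = (-5*sqrt(3)*pi/3 - 5 + 5*pi**2/18) - (-10) = -5*sqrt(3)*pi/3 + 5*pi**2/18 + 5.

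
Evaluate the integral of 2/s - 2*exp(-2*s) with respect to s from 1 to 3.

An antiderivative is F(s) = 2*log(s) + exp(-2*s).
Then F(3) - F(1) = (exp(-6) + 2*log(3)) - (exp(-2)) = -exp(-2) + exp(-6) + 2*log(3).

-exp(-2) + exp(-6) + 2*log(3)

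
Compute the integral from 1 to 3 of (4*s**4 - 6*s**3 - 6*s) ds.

248/5

By the power rule, an antiderivative is F(s) = 4*s**5/5 - 3*s**4/2 - 3*s**2.
Then F(3) - F(1) = (459/10) - (-37/10) = 248/5.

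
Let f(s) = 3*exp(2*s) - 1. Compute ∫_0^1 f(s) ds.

An antiderivative is F(s) = 3*exp(2*s)/2 - s.
Then F(1) - F(0) = (-1 + 3*exp(2)/2) - (3/2) = -5/2 + 3*exp(2)/2.

-5/2 + 3*exp(2)/2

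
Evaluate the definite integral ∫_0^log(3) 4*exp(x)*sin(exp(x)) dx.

4*cos(1) - 4*cos(3)

Let u = exp(x), so du = exp(x) dx. When x = 0, u = 1; when x = log(3), u = 3.
The integral becomes 4·∫ sin(u) du from 1 to 3, with antiderivative -4*cos(u).
Back in x: F(x) = -4*cos(exp(x)).
Then F(log(3)) - F(0) = (-4*cos(3)) - (-4*cos(1)) = 4*cos(1) - 4*cos(3).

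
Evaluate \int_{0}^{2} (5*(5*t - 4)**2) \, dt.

280/3

Let u = 5*t - 4, so du = 5 dt. When t = 0, u = -4; when t = 2, u = 6.
The integral becomes ∫ u**2 du from -4 to 6, with antiderivative u**3/3.
Back in t: F(t) = (5*t - 4)**3/3.
Then F(2) - F(0) = (72) - (-64/3) = 280/3.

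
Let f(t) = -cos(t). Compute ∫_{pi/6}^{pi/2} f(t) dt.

-1/2

An antiderivative is F(t) = -sin(t).
Then F(pi/2) - F(pi/6) = (-1) - (-1/2) = -1/2.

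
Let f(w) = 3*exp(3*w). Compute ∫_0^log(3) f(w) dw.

Let u = exp(w), so du = exp(w) dw. When w = 0, u = 1; when w = log(3), u = 3.
The integral becomes 3·∫ u**2 du from 1 to 3, with antiderivative u**3.
Back in w: F(w) = exp(3*w).
Then F(log(3)) - F(0) = (27) - (1) = 26.

26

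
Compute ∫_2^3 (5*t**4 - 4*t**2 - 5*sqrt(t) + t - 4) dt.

By the power rule, an antiderivative is F(t) = t**5 - 10*t**(3/2)/3 - 4*t**3/3 + t**2/2 - 4*t.
Then F(3) - F(2) = (399/2 - 10*sqrt(3)) - (46/3 - 20*sqrt(2)/3) = -10*sqrt(3) + 20*sqrt(2)/3 + 1105/6.

-10*sqrt(3) + 20*sqrt(2)/3 + 1105/6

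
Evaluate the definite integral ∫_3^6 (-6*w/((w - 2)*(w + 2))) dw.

-15*log(2) + 3*log(5)

Factor the denominator: w**2 - 4 = (w + 2)(w - 2).
Partial fractions: -6*w/((w - 2)*(w + 2)) = -3/(w + 2) - 3/(w - 2).
An antiderivative is F(w) = -3*log(w - 2) - 3*log(w + 2).
Then F(6) - F(3) = (-15*log(2)) - (-3*log(5)) = -15*log(2) + 3*log(5).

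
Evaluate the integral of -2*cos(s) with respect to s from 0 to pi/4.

-sqrt(2)

An antiderivative is F(s) = -2*sin(s).
Then F(pi/4) - F(0) = (-sqrt(2)) - (0) = -sqrt(2).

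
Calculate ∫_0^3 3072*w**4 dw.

746496/5

Let u = 4*w, so du = 4 dw. When w = 0, u = 0; when w = 3, u = 12.
The integral becomes 3·∫ u**4 du from 0 to 12, with antiderivative 3*u**5/5.
Back in w: F(w) = 3072*w**5/5.
Then F(3) - F(0) = (746496/5) - (0) = 746496/5.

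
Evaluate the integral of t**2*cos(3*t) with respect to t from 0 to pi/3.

-2*pi/27

Integrate by parts twice (u = t^2, dv = cos(3*t) dt).
An antiderivative is F(t) = t**2*sin(3*t)/3 + 2*t*cos(3*t)/9 - 2*sin(3*t)/27.
Then F(pi/3) - F(0) = (-2*pi/27) - (0) = -2*pi/27.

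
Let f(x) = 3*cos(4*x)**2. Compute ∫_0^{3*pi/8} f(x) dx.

Use the identity cos^2(4*x) = (1 + cos(8*x))/2.
An antiderivative is F(x) = 3*x/2 + 3*sin(8*x)/16.
Then F(3*pi/8) - F(0) = (9*pi/16) - (0) = 9*pi/16.

9*pi/16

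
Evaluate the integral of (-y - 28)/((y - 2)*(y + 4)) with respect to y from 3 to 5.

-4*log(7) + 3*log(3)

Factor the denominator: y**2 + 2*y - 8 = (y + 4)(y - 2).
Partial fractions: (-y - 28)/((y - 2)*(y + 4)) = 4/(y + 4) - 5/(y - 2).
An antiderivative is F(y) = -5*log(y - 2) + 4*log(y + 4).
Then F(5) - F(3) = (log(27)) - (4*log(7)) = -4*log(7) + 3*log(3).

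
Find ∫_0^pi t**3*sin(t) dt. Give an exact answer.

Integrate by parts 3 times (u = t^3, dv = sin(t) dt).
An antiderivative is F(t) = -t**3*cos(t) + 3*t**2*sin(t) + 6*t*cos(t) - 6*sin(t).
Then F(pi) - F(0) = (pi*(-6 + pi**2)) - (0) = pi*(-6 + pi**2).

pi*(-6 + pi**2)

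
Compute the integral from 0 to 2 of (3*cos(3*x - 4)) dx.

sin(4) + sin(2)

Let u = 3*x - 4, so du = 3 dx. When x = 0, u = -4; when x = 2, u = 2.
The integral becomes ∫ cos(u) du from -4 to 2, with antiderivative sin(u).
Back in x: F(x) = sin(3*x - 4).
Then F(2) - F(0) = (sin(2)) - (-sin(4)) = sin(4) + sin(2).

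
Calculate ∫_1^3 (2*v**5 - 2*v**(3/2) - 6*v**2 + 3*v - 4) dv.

2932/15 - 36*sqrt(3)/5

By the power rule, an antiderivative is F(v) = v**6/3 - 4*v**(5/2)/5 - 2*v**3 + 3*v**2/2 - 4*v.
Then F(3) - F(1) = (381/2 - 36*sqrt(3)/5) - (-149/30) = 2932/15 - 36*sqrt(3)/5.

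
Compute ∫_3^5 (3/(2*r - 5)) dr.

An antiderivative is F(r) = 3*log(2*r - 5)/2.
Then F(5) - F(3) = (3*log(5)/2) - (0) = 3*log(5)/2.

3*log(5)/2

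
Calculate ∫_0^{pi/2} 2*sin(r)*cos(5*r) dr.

Use the identity sin(r)cos(5*r) = [sin(6*r) + sin(-4*r)]/2.
An antiderivative is F(r) = cos(4*r)/4 - cos(6*r)/6.
Then F(pi/2) - F(0) = (5/12) - (1/12) = 1/3.

1/3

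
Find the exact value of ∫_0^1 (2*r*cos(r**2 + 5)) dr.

sin(6) - sin(5)

Let u = r**2 + 5, so du = 2*r dr. When r = 0, u = 5; when r = 1, u = 6.
The integral becomes ∫ cos(u) du from 5 to 6, with antiderivative sin(u).
Back in r: F(r) = sin(r**2 + 5).
Then F(1) - F(0) = (sin(6)) - (sin(5)) = sin(6) - sin(5).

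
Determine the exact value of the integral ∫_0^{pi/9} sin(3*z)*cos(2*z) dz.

-cos(pi/9)/2 + sin(pi/18)/10 + 3/5

Use the identity sin(3*z)cos(2*z) = [sin(5*z) + sin(z)]/2.
An antiderivative is F(z) = -cos(z)/2 - cos(5*z)/10.
Then F(pi/9) - F(0) = (-cos(pi/9)/2 + sin(pi/18)/10) - (-3/5) = -cos(pi/9)/2 + sin(pi/18)/10 + 3/5.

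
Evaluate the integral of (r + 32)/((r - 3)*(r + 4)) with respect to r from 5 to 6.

-4*log(5) - 9*log(2) + 13*log(3)

Factor the denominator: r**2 + r - 12 = (r + 4)(r - 3).
Partial fractions: (r + 32)/((r - 3)*(r + 4)) = -4/(r + 4) + 5/(r - 3).
An antiderivative is F(r) = 5*log(r - 3) - 4*log(r + 4).
Then F(6) - F(5) = (-4*log(5) - 4*log(2) + 5*log(3)) - (-8*log(3) + 5*log(2)) = -4*log(5) - 9*log(2) + 13*log(3).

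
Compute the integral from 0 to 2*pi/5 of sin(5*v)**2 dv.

Use the identity sin^2(5*v) = (1 - cos(10*v))/2.
An antiderivative is F(v) = v/2 - sin(10*v)/20.
Then F(2*pi/5) - F(0) = (pi/5) - (0) = pi/5.

pi/5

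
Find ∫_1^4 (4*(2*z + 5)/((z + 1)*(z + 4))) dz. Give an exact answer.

8*log(2)

Factor the denominator: z**2 + 5*z + 4 = (z + 4)(z + 1).
Partial fractions: 4*(2*z + 5)/((z + 1)*(z + 4)) = 4/(z + 4) + 4/(z + 1).
An antiderivative is F(z) = 4*log(z + 1) + 4*log(z + 4).
Then F(4) - F(1) = (4*log(5) + 12*log(2)) - (4*log(2) + 4*log(5)) = 8*log(2).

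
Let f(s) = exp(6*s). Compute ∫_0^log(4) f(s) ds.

Let u = exp(s), so du = exp(s) ds. When s = 0, u = 1; when s = log(4), u = 4.
The integral becomes ∫ u**5 du from 1 to 4, with antiderivative u**6/6.
Back in s: F(s) = exp(6*s)/6.
Then F(log(4)) - F(0) = (2048/3) - (1/6) = 1365/2.

1365/2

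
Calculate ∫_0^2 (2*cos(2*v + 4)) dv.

-sin(4) + sin(8)

Let u = 2*v + 4, so du = 2 dv. When v = 0, u = 4; when v = 2, u = 8.
The integral becomes ∫ cos(u) du from 4 to 8, with antiderivative sin(u).
Back in v: F(v) = sin(2*v + 4).
Then F(2) - F(0) = (sin(8)) - (sin(4)) = -sin(4) + sin(8).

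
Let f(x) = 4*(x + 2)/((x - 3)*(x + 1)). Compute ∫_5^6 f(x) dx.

-4*log(2) - log(7) + 6*log(3)

Factor the denominator: x**2 - 2*x - 3 = (x + 1)(x - 3).
Partial fractions: 4*(x + 2)/((x - 3)*(x + 1)) = -1/(x + 1) + 5/(x - 3).
An antiderivative is F(x) = 5*log(x - 3) - log(x + 1).
Then F(6) - F(5) = (-log(7) + 5*log(3)) - (log(16/3)) = -4*log(2) - log(7) + 6*log(3).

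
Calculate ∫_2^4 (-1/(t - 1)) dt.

-log(3)

An antiderivative is F(t) = -log(t - 1).
Then F(4) - F(2) = (-log(3)) - (0) = -log(3).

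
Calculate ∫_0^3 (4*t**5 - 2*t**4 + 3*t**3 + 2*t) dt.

By the power rule, an antiderivative is F(t) = 2*t**6/3 - 2*t**5/5 + 3*t**4/4 + t**2.
Then F(3) - F(0) = (9171/20) - (0) = 9171/20.

9171/20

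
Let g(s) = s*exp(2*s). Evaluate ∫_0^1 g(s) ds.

Integrate by parts once (u = s, dv = exp(2*s) ds).
An antiderivative is F(s) = (2*s - 1)*exp(2*s)/4.
Then F(1) - F(0) = (exp(2)/4) - (-1/4) = 1/4 + exp(2)/4.

1/4 + exp(2)/4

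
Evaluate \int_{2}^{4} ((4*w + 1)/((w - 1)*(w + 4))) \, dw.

Factor the denominator: w**2 + 3*w - 4 = (w + 4)(w - 1).
Partial fractions: (4*w + 1)/((w - 1)*(w + 4)) = 3/(w + 4) + 1/(w - 1).
An antiderivative is F(w) = log(w - 1) + 3*log(w + 4).
Then F(4) - F(2) = (log(3) + 9*log(2)) - (3*log(2) + 3*log(3)) = log(64/9).

log(64/9)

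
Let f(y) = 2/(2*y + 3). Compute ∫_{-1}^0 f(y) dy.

log(3)

An antiderivative is F(y) = log(2*y + 3).
Then F(0) - F(-1) = (log(3)) - (0) = log(3).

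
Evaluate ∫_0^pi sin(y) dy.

2

An antiderivative is F(y) = -cos(y).
Then F(pi) - F(0) = (1) - (-1) = 2.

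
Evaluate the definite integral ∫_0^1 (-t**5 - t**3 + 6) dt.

By the power rule, an antiderivative is F(t) = -t**6/6 - t**4/4 + 6*t.
Then F(1) - F(0) = (67/12) - (0) = 67/12.

67/12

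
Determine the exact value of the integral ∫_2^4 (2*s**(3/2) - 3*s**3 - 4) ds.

By the power rule, an antiderivative is F(s) = 4*s**(5/2)/5 - 3*s**4/4 - 4*s.
Then F(4) - F(2) = (-912/5) - (-20 + 16*sqrt(2)/5) = -812/5 - 16*sqrt(2)/5.

-812/5 - 16*sqrt(2)/5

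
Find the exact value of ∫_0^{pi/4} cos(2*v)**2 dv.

pi/8

Use the identity cos^2(2*v) = (1 + cos(4*v))/2.
An antiderivative is F(v) = v/2 + sin(4*v)/8.
Then F(pi/4) - F(0) = (pi/8) - (0) = pi/8.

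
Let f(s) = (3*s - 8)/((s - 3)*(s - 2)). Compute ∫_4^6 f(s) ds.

log(12)

Factor the denominator: s**2 - 5*s + 6 = (s - 2)(s - 3).
Partial fractions: (3*s - 8)/((s - 3)*(s - 2)) = 2/(s - 2) + 1/(s - 3).
An antiderivative is F(s) = log(s - 3) + 2*log(s - 2).
Then F(6) - F(4) = (log(48)) - (log(4)) = log(12).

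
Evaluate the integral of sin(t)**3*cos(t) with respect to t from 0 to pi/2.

1/4

Let u = sin(t), so du = cos(t) dt. When t = 0, u = 0; when t = pi/2, u = 1.
The integral becomes ∫ u**3 du from 0 to 1, with antiderivative u**4/4.
Back in t: F(t) = sin(t)**4/4.
Then F(pi/2) - F(0) = (1/4) - (0) = 1/4.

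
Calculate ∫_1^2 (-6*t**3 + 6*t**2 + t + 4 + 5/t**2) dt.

-1/2

By the power rule, an antiderivative is F(t) = -3*t**4/2 + 2*t**3 + t**2/2 + 4*t - 5/t.
Then F(2) - F(1) = (-1/2) - (0) = -1/2.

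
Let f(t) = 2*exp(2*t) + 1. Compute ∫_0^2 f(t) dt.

An antiderivative is F(t) = exp(2*t) + t.
Then F(2) - F(0) = (2 + exp(4)) - (1) = 1 + exp(4).

1 + exp(4)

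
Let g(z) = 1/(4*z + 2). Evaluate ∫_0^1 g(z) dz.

An antiderivative is F(z) = log(4*z + 2)/4.
Then F(1) - F(0) = (log(6)/4) - (log(2)/4) = log(3)/4.

log(3)/4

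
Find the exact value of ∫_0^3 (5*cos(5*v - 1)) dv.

sin(1) + sin(14)

Let u = 5*v - 1, so du = 5 dv. When v = 0, u = -1; when v = 3, u = 14.
The integral becomes ∫ cos(u) du from -1 to 14, with antiderivative sin(u).
Back in v: F(v) = sin(5*v - 1).
Then F(3) - F(0) = (sin(14)) - (-sin(1)) = sin(1) + sin(14).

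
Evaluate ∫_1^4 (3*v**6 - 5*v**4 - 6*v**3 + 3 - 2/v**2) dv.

By the power rule, an antiderivative is F(v) = 3*v**7/7 - v**5 - 3*v**4/2 + 3*v + 2/v.
Then F(4) - F(1) = (78767/14) - (41/14) = 39363/7.

39363/7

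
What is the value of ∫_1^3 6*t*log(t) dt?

Integrate by parts once (u = ln t, dv = 6*t dt).
An antiderivative is F(t) = 3*t**2*(2*log(t) - 1)/2.
Then F(3) - F(1) = (-27/2 + 27*log(3)) - (-3/2) = -12 + 27*log(3).

-12 + 27*log(3)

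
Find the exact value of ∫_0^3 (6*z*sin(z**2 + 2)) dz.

3*cos(2) - 3*cos(11)

Let u = z**2 + 2, so du = 2*z dz. When z = 0, u = 2; when z = 3, u = 11.
The integral becomes 3·∫ sin(u) du from 2 to 11, with antiderivative -3*cos(u).
Back in z: F(z) = -3*cos(z**2 + 2).
Then F(3) - F(0) = (-3*cos(11)) - (-3*cos(2)) = 3*cos(2) - 3*cos(11).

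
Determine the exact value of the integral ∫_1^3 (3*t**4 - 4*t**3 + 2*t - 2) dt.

346/5

By the power rule, an antiderivative is F(t) = 3*t**5/5 - t**4 + t**2 - 2*t.
Then F(3) - F(1) = (339/5) - (-7/5) = 346/5.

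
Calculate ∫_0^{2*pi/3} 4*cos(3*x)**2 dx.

Use the identity cos^2(3*x) = (1 + cos(6*x))/2.
An antiderivative is F(x) = 2*x + sin(6*x)/3.
Then F(2*pi/3) - F(0) = (4*pi/3) - (0) = 4*pi/3.

4*pi/3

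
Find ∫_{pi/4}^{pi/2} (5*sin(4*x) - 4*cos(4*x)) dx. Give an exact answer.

An antiderivative is F(x) = -sin(4*x) - 5*cos(4*x)/4.
Then F(pi/2) - F(pi/4) = (-5/4) - (5/4) = -5/2.

-5/2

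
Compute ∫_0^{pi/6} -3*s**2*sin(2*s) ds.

Integrate by parts twice (u = s^2, dv = -3*sin(2*s) ds).
An antiderivative is F(s) = 3*s**2*cos(2*s)/2 - 3*s*sin(2*s)/2 - 3*cos(2*s)/4.
Then F(pi/6) - F(0) = (-sqrt(3)*pi/8 - 3/8 + pi**2/48) - (-3/4) = -sqrt(3)*pi/8 + pi**2/48 + 3/8.

-sqrt(3)*pi/8 + pi**2/48 + 3/8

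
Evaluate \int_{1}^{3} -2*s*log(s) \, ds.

4 - 9*log(3)

Integrate by parts once (u = ln s, dv = -2*s ds).
An antiderivative is F(s) = -s**2*(2*log(s) - 1)/2.
Then F(3) - F(1) = (9/2 - 9*log(3)) - (1/2) = 4 - 9*log(3).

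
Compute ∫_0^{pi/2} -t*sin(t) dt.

-1

Integrate by parts once (u = t, dv = -sin(t) dt).
An antiderivative is F(t) = t*cos(t) - sin(t).
Then F(pi/2) - F(0) = (-1) - (0) = -1.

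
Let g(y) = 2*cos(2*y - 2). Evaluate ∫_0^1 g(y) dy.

Let u = 2*y - 2, so du = 2 dy. When y = 0, u = -2; when y = 1, u = 0.
The integral becomes ∫ cos(u) du from -2 to 0, with antiderivative sin(u).
Back in y: F(y) = sin(2*y - 2).
Then F(1) - F(0) = (0) - (-sin(2)) = sin(2).

sin(2)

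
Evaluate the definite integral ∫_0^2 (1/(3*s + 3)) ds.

An antiderivative is F(s) = log(3*s + 3)/3.
Then F(2) - F(0) = (2*log(3)/3) - (log(3)/3) = log(3)/3.

log(3)/3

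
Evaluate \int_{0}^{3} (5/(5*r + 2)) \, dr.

log(17/2)

Let u = 5*r + 2, so du = 5 dr. When r = 0, u = 2; when r = 3, u = 17.
The integral becomes ∫ 1/u du from 2 to 17, with antiderivative log(u).
Back in r: F(r) = log(5*r + 2).
Then F(3) - F(0) = (log(17)) - (log(2)) = log(17/2).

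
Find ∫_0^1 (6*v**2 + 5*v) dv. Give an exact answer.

9/2

By the power rule, an antiderivative is F(v) = 2*v**3 + 5*v**2/2.
Then F(1) - F(0) = (9/2) - (0) = 9/2.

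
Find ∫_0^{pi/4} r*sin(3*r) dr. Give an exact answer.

Integrate by parts once (u = r, dv = sin(3*r) dr).
An antiderivative is F(r) = -r*cos(3*r)/3 + sin(3*r)/9.
Then F(pi/4) - F(0) = (sqrt(2)*(4 + 3*pi)/72) - (0) = sqrt(2)*(4 + 3*pi)/72.

sqrt(2)*(4 + 3*pi)/72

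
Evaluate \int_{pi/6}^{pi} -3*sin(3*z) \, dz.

-1

An antiderivative is F(z) = cos(3*z).
Then F(pi) - F(pi/6) = (-1) - (0) = -1.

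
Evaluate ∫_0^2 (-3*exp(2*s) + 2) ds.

An antiderivative is F(s) = -3*exp(2*s)/2 + 2*s.
Then F(2) - F(0) = (4 - 3*exp(4)/2) - (-3/2) = 11/2 - 3*exp(4)/2.

11/2 - 3*exp(4)/2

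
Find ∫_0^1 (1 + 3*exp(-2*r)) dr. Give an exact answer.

5/2 - 3*exp(-2)/2

An antiderivative is F(r) = r - 3*exp(-2*r)/2.
Then F(1) - F(0) = (1 - 3*exp(-2)/2) - (-3/2) = 5/2 - 3*exp(-2)/2.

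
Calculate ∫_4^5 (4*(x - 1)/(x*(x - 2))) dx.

Factor the denominator: x**2 - 2*x = x(x - 2).
Partial fractions: 4*(x - 1)/(x*(x - 2)) = 2/x + 2/(x - 2).
An antiderivative is F(x) = 2*log(x) + 2*log(x - 2).
Then F(5) - F(4) = (2*log(3) + 2*log(5)) - (log(64)) = -6*log(2) + 2*log(3) + 2*log(5).

-6*log(2) + 2*log(3) + 2*log(5)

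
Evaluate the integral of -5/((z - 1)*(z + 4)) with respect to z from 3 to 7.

Factor the denominator: z**2 + 3*z - 4 = (z + 4)(z - 1).
Partial fractions: -5/((z - 1)*(z + 4)) = 1/(z + 4) - 1/(z - 1).
An antiderivative is F(z) = -log(z - 1) + log(z + 4).
Then F(7) - F(3) = (log(11/6)) - (log(7/2)) = log(11/21).

log(11/21)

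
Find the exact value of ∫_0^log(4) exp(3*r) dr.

Let u = exp(r), so du = exp(r) dr. When r = 0, u = 1; when r = log(4), u = 4.
The integral becomes ∫ u**2 du from 1 to 4, with antiderivative u**3/3.
Back in r: F(r) = exp(3*r)/3.
Then F(log(4)) - F(0) = (64/3) - (1/3) = 21.

21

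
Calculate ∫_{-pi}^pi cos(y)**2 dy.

Use the identity cos^2(y) = (1 + cos(2*y))/2.
An antiderivative is F(y) = y/2 + sin(2*y)/4.
Then F(pi) - F(-pi) = (pi/2) - (-pi/2) = pi.

pi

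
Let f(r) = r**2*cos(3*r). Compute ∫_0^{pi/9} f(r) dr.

-sqrt(3)/27 + sqrt(3)*pi**2/486 + pi/81

Integrate by parts twice (u = r^2, dv = cos(3*r) dr).
An antiderivative is F(r) = r**2*sin(3*r)/3 + 2*r*cos(3*r)/9 - 2*sin(3*r)/27.
Then F(pi/9) - F(0) = (-sqrt(3)/27 + sqrt(3)*pi**2/486 + pi/81) - (0) = -sqrt(3)/27 + sqrt(3)*pi**2/486 + pi/81.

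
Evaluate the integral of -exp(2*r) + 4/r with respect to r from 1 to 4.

-exp(8)/2 + exp(2)/2 + 8*log(2)

An antiderivative is F(r) = -exp(2*r)/2 + 4*log(r).
Then F(4) - F(1) = (-exp(8)/2 + 8*log(2)) - (-exp(2)/2) = -exp(8)/2 + exp(2)/2 + 8*log(2).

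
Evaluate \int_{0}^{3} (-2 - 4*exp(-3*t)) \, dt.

-22/3 + 4*exp(-9)/3

An antiderivative is F(t) = -2*t + 4*exp(-3*t)/3.
Then F(3) - F(0) = (-6 + 4*exp(-9)/3) - (4/3) = -22/3 + 4*exp(-9)/3.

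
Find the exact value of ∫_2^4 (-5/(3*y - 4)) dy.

-10*log(2)/3

An antiderivative is F(y) = -5*log(3*y - 4)/3.
Then F(4) - F(2) = (-log(32)) - (-5*log(2)/3) = -10*log(2)/3.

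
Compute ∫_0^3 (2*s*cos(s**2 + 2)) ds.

Let u = s**2 + 2, so du = 2*s ds. When s = 0, u = 2; when s = 3, u = 11.
The integral becomes ∫ cos(u) du from 2 to 11, with antiderivative sin(u).
Back in s: F(s) = sin(s**2 + 2).
Then F(3) - F(0) = (sin(11)) - (sin(2)) = sin(11) - sin(2).

sin(11) - sin(2)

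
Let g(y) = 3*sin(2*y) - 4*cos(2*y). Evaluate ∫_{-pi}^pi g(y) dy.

An antiderivative is F(y) = -2*sin(2*y) - 3*cos(2*y)/2.
Then F(pi) - F(-pi) = (-3/2) - (-3/2) = 0.

0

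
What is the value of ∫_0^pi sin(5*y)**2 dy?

Use the identity sin^2(5*y) = (1 - cos(10*y))/2.
An antiderivative is F(y) = y/2 - sin(10*y)/20.
Then F(pi) - F(0) = (pi/2) - (0) = pi/2.

pi/2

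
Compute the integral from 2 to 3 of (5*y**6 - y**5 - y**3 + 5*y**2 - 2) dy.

115357/84

By the power rule, an antiderivative is F(y) = 5*y**7/7 - y**6/6 - y**4/4 + 5*y**3/3 - 2*y.
Then F(3) - F(2) = (40863/28) - (1808/21) = 115357/84.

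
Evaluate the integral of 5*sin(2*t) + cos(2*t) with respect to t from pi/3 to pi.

-15/4 - sqrt(3)/4

An antiderivative is F(t) = sin(2*t)/2 - 5*cos(2*t)/2.
Then F(pi) - F(pi/3) = (-5/2) - (sqrt(3)/4 + 5/4) = -15/4 - sqrt(3)/4.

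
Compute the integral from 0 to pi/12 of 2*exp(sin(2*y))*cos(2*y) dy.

Let u = sin(2*y), so du = 2*cos(2*y) dy. When y = 0, u = 0; when y = pi/12, u = 1/2.
The integral becomes ∫ exp(u) du from 0 to 1/2, with antiderivative exp(u).
Back in y: F(y) = exp(sin(2*y)).
Then F(pi/12) - F(0) = (exp(1/2)) - (1) = -1 + exp(1/2).

-1 + exp(1/2)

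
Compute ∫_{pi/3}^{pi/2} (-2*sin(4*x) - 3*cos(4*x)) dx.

An antiderivative is F(x) = -3*sin(4*x)/4 + cos(4*x)/2.
Then F(pi/2) - F(pi/3) = (1/2) - (-1/4 + 3*sqrt(3)/8) = 3/4 - 3*sqrt(3)/8.

3/4 - 3*sqrt(3)/8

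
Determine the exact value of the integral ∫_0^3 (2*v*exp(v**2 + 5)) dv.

-exp(5) + exp(14)

Let u = v**2 + 5, so du = 2*v dv. When v = 0, u = 5; when v = 3, u = 14.
The integral becomes ∫ exp(u) du from 5 to 14, with antiderivative exp(u).
Back in v: F(v) = exp(v**2 + 5).
Then F(3) - F(0) = (exp(14)) - (exp(5)) = -exp(5) + exp(14).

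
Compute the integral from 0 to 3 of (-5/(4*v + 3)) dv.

An antiderivative is F(v) = -5*log(4*v + 3)/4.
Then F(3) - F(0) = (-5*log(15)/4) - (-5*log(3)/4) = -5*log(5)/4.

-5*log(5)/4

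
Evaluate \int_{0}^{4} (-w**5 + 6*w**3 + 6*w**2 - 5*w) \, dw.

-632/3

By the power rule, an antiderivative is F(w) = -w**6/6 + 3*w**4/2 + 2*w**3 - 5*w**2/2.
Then F(4) - F(0) = (-632/3) - (0) = -632/3.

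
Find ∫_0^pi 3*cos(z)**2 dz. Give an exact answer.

Use the identity cos^2(z) = (1 + cos(2*z))/2.
An antiderivative is F(z) = 3*z/2 + 3*sin(2*z)/4.
Then F(pi) - F(0) = (3*pi/2) - (0) = 3*pi/2.

3*pi/2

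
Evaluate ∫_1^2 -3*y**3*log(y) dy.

45/16 - 12*log(2)

Integrate by parts once (u = ln y, dv = -3*y**3 dy).
An antiderivative is F(y) = -3*y**4*(4*log(y) - 1)/16.
Then F(2) - F(1) = (3 - 12*log(2)) - (3/16) = 45/16 - 12*log(2).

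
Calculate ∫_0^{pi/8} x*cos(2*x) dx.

-1/4 + sqrt(2)*pi/32 + sqrt(2)/8

Integrate by parts once (u = x, dv = cos(2*x) dx).
An antiderivative is F(x) = x*sin(2*x)/2 + cos(2*x)/4.
Then F(pi/8) - F(0) = (sqrt(2)*(pi + 4)/32) - (1/4) = -1/4 + sqrt(2)*pi/32 + sqrt(2)/8.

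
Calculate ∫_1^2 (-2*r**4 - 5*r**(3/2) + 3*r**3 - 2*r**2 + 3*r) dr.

By the power rule, an antiderivative is F(r) = -2*r**(5/2) - 2*r**5/5 + 3*r**4/4 - 2*r**3/3 + 3*r**2/2.
Then F(2) - F(1) = (-8*sqrt(2) - 2/15) - (-49/60) = 41/60 - 8*sqrt(2).

41/60 - 8*sqrt(2)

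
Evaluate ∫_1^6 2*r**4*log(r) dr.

Integrate by parts once (u = ln r, dv = 2*r**4 dr).
An antiderivative is F(r) = 2*r**5*(5*log(r) - 1)/25.
Then F(6) - F(1) = (-15552/25 + 15552*log(6)/5) - (-2/25) = -622 + 15552*log(6)/5.

-622 + 15552*log(6)/5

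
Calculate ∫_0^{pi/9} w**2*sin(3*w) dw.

-1/27 - pi**2/486 + sqrt(3)*pi/81

Integrate by parts twice (u = w^2, dv = sin(3*w) dw).
An antiderivative is F(w) = -w**2*cos(3*w)/3 + 2*w*sin(3*w)/9 + 2*cos(3*w)/27.
Then F(pi/9) - F(0) = (-pi**2/486 + 1/27 + sqrt(3)*pi/81) - (2/27) = -1/27 - pi**2/486 + sqrt(3)*pi/81.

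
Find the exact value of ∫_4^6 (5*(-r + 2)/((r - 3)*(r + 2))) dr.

-8*log(2) + 3*log(3)

Factor the denominator: r**2 - r - 6 = (r + 2)(r - 3).
Partial fractions: 5*(-r + 2)/((r - 3)*(r + 2)) = -4/(r + 2) - 1/(r - 3).
An antiderivative is F(r) = -log(r - 3) - 4*log(r + 2).
Then F(6) - F(4) = (-12*log(2) - log(3)) - (-4*log(3) - 4*log(2)) = -8*log(2) + 3*log(3).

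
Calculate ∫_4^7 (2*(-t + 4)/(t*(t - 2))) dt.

-4*log(7) + 2*log(5) + 6*log(2)

Factor the denominator: t**2 - 2*t = t(t - 2).
Partial fractions: 2*(-t + 4)/(t*(t - 2)) = -4/t + 2/(t - 2).
An antiderivative is F(t) = -4*log(t) + 2*log(t - 2).
Then F(7) - F(4) = (-4*log(7) + 2*log(5)) - (-log(64)) = -4*log(7) + 2*log(5) + 6*log(2).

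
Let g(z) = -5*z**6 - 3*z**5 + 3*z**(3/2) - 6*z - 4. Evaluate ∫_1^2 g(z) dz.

By the power rule, an antiderivative is F(z) = -5*z**7/7 - z**6/2 + 6*z**(5/2)/5 - 3*z**2 - 4*z.
Then F(2) - F(1) = (-1004/7 + 24*sqrt(2)/5) - (-491/70) = -9549/70 + 24*sqrt(2)/5.

-9549/70 + 24*sqrt(2)/5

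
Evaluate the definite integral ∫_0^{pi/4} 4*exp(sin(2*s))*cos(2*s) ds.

-2 + 2*E

Let u = sin(2*s), so du = 2*cos(2*s) ds. When s = 0, u = 0; when s = pi/4, u = 1.
The integral becomes 2·∫ exp(u) du from 0 to 1, with antiderivative 2*exp(u).
Back in s: F(s) = 2*exp(sin(2*s)).
Then F(pi/4) - F(0) = (2*E) - (2) = -2 + 2*E.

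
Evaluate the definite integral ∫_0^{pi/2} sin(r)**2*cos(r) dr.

1/3

Let u = sin(r), so du = cos(r) dr. When r = 0, u = 0; when r = pi/2, u = 1.
The integral becomes ∫ u**2 du from 0 to 1, with antiderivative u**3/3.
Back in r: F(r) = sin(r)**3/3.
Then F(pi/2) - F(0) = (1/3) - (0) = 1/3.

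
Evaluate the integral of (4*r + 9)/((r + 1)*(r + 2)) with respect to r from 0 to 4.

Factor the denominator: r**2 + 3*r + 2 = (r + 2)(r + 1).
Partial fractions: (4*r + 9)/((r + 1)*(r + 2)) = -1/(r + 2) + 5/(r + 1).
An antiderivative is F(r) = 5*log(r + 1) - log(r + 2).
Then F(4) - F(0) = (-log(3) - log(2) + 5*log(5)) - (-log(2)) = -log(3) + 5*log(5).

-log(3) + 5*log(5)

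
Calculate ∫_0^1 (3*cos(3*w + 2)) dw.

Let u = 3*w + 2, so du = 3 dw. When w = 0, u = 2; when w = 1, u = 5.
The integral becomes ∫ cos(u) du from 2 to 5, with antiderivative sin(u).
Back in w: F(w) = sin(3*w + 2).
Then F(1) - F(0) = (sin(5)) - (sin(2)) = sin(5) - sin(2).

sin(5) - sin(2)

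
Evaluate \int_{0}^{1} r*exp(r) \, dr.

1

Integrate by parts once (u = r, dv = exp(r) dr).
An antiderivative is F(r) = (r - 1)*exp(r).
Then F(1) - F(0) = (0) - (-1) = 1.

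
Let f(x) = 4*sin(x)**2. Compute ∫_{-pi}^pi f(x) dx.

Use the identity sin^2(x) = (1 - cos(2*x))/2.
An antiderivative is F(x) = 2*x - sin(2*x).
Then F(pi) - F(-pi) = (2*pi) - (-2*pi) = 4*pi.

4*pi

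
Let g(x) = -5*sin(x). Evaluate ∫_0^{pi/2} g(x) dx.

An antiderivative is F(x) = 5*cos(x).
Then F(pi/2) - F(0) = (0) - (5) = -5.

-5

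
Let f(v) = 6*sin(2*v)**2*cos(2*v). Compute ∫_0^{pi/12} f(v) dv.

1/8

Let u = sin(2*v), so du = 2*cos(2*v) dv. When v = 0, u = 0; when v = pi/12, u = 1/2.
The integral becomes 3·∫ u**2 du from 0 to 1/2, with antiderivative u**3.
Back in v: F(v) = sin(2*v)**3.
Then F(pi/12) - F(0) = (1/8) - (0) = 1/8.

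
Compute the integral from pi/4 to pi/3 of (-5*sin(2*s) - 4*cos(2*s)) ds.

3/4 - sqrt(3)

An antiderivative is F(s) = -2*sin(2*s) + 5*cos(2*s)/2.
Then F(pi/3) - F(pi/4) = (-sqrt(3) - 5/4) - (-2) = 3/4 - sqrt(3).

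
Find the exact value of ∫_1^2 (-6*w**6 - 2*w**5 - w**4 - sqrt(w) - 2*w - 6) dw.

By the power rule, an antiderivative is F(w) = -6*w**7/7 - w**6/3 - w**5/5 - 2*w**(3/2)/3 - w**2 - 6*w.
Then F(2) - F(1) = (-16112/105 - 4*sqrt(2)/3) - (-317/35) = -15161/105 - 4*sqrt(2)/3.

-15161/105 - 4*sqrt(2)/3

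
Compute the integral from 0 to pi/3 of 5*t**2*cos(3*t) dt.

-10*pi/27

Integrate by parts twice (u = t^2, dv = 5*cos(3*t) dt).
An antiderivative is F(t) = 5*t**2*sin(3*t)/3 + 10*t*cos(3*t)/9 - 10*sin(3*t)/27.
Then F(pi/3) - F(0) = (-10*pi/27) - (0) = -10*pi/27.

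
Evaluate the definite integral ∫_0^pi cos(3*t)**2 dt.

Use the identity cos^2(3*t) = (1 + cos(6*t))/2.
An antiderivative is F(t) = t/2 + sin(6*t)/12.
Then F(pi) - F(0) = (pi/2) - (0) = pi/2.

pi/2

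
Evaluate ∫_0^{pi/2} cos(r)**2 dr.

pi/4

Use the identity cos^2(r) = (1 + cos(2*r))/2.
An antiderivative is F(r) = r/2 + sin(2*r)/4.
Then F(pi/2) - F(0) = (pi/4) - (0) = pi/4.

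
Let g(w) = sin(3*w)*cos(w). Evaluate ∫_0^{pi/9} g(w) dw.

-cos(2*pi/9)/4 - sin(pi/18)/8 + 3/8

Use the identity sin(3*w)cos(w) = [sin(4*w) + sin(2*w)]/2.
An antiderivative is F(w) = -cos(2*w)/4 - cos(4*w)/8.
Then F(pi/9) - F(0) = (-cos(2*pi/9)/4 - sin(pi/18)/8) - (-3/8) = -cos(2*pi/9)/4 - sin(pi/18)/8 + 3/8.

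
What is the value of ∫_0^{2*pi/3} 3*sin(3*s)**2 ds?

Use the identity sin^2(3*s) = (1 - cos(6*s))/2.
An antiderivative is F(s) = 3*s/2 - sin(6*s)/4.
Then F(2*pi/3) - F(0) = (pi) - (0) = pi.

pi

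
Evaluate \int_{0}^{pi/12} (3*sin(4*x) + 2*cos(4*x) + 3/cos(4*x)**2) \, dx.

3/8 + sqrt(3)

An antiderivative is F(x) = sin(4*x)/2 - 3*cos(4*x)/4 + 3*tan(4*x)/4.
Then F(pi/12) - F(0) = (-3/8 + sqrt(3)) - (-3/4) = 3/8 + sqrt(3).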